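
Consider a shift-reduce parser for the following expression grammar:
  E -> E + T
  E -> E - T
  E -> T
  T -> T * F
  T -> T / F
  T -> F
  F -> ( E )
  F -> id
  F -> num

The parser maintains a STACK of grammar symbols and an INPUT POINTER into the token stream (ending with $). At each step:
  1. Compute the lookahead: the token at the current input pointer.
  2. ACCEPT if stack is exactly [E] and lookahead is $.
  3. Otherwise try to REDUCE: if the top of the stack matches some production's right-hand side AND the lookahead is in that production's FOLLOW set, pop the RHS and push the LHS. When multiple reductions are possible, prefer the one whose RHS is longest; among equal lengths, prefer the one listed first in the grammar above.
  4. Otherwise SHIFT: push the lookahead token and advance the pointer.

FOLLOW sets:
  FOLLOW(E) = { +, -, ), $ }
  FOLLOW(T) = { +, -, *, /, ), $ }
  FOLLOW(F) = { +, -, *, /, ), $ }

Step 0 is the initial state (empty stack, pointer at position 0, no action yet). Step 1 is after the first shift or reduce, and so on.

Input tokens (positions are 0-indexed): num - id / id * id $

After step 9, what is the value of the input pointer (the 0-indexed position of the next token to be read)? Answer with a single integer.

Step 1: shift num. Stack=[num] ptr=1 lookahead=- remaining=[- id / id * id $]
Step 2: reduce F->num. Stack=[F] ptr=1 lookahead=- remaining=[- id / id * id $]
Step 3: reduce T->F. Stack=[T] ptr=1 lookahead=- remaining=[- id / id * id $]
Step 4: reduce E->T. Stack=[E] ptr=1 lookahead=- remaining=[- id / id * id $]
Step 5: shift -. Stack=[E -] ptr=2 lookahead=id remaining=[id / id * id $]
Step 6: shift id. Stack=[E - id] ptr=3 lookahead=/ remaining=[/ id * id $]
Step 7: reduce F->id. Stack=[E - F] ptr=3 lookahead=/ remaining=[/ id * id $]
Step 8: reduce T->F. Stack=[E - T] ptr=3 lookahead=/ remaining=[/ id * id $]
Step 9: shift /. Stack=[E - T /] ptr=4 lookahead=id remaining=[id * id $]

Answer: 4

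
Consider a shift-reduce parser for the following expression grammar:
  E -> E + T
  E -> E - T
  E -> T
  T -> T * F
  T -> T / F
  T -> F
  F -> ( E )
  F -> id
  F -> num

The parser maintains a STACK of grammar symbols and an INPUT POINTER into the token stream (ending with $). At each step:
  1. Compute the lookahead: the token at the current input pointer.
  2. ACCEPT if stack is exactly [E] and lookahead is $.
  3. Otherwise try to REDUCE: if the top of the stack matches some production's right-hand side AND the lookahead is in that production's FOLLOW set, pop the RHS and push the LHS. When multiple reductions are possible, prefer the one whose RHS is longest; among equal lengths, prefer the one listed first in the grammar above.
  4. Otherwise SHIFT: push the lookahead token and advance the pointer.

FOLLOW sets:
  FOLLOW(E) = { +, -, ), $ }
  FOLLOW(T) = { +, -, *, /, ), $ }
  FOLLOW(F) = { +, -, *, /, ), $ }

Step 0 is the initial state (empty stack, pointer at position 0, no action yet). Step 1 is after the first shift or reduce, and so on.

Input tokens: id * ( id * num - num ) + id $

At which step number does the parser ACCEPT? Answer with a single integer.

Answer: 28

Derivation:
Step 1: shift id. Stack=[id] ptr=1 lookahead=* remaining=[* ( id * num - num ) + id $]
Step 2: reduce F->id. Stack=[F] ptr=1 lookahead=* remaining=[* ( id * num - num ) + id $]
Step 3: reduce T->F. Stack=[T] ptr=1 lookahead=* remaining=[* ( id * num - num ) + id $]
Step 4: shift *. Stack=[T *] ptr=2 lookahead=( remaining=[( id * num - num ) + id $]
Step 5: shift (. Stack=[T * (] ptr=3 lookahead=id remaining=[id * num - num ) + id $]
Step 6: shift id. Stack=[T * ( id] ptr=4 lookahead=* remaining=[* num - num ) + id $]
Step 7: reduce F->id. Stack=[T * ( F] ptr=4 lookahead=* remaining=[* num - num ) + id $]
Step 8: reduce T->F. Stack=[T * ( T] ptr=4 lookahead=* remaining=[* num - num ) + id $]
Step 9: shift *. Stack=[T * ( T *] ptr=5 lookahead=num remaining=[num - num ) + id $]
Step 10: shift num. Stack=[T * ( T * num] ptr=6 lookahead=- remaining=[- num ) + id $]
Step 11: reduce F->num. Stack=[T * ( T * F] ptr=6 lookahead=- remaining=[- num ) + id $]
Step 12: reduce T->T * F. Stack=[T * ( T] ptr=6 lookahead=- remaining=[- num ) + id $]
Step 13: reduce E->T. Stack=[T * ( E] ptr=6 lookahead=- remaining=[- num ) + id $]
Step 14: shift -. Stack=[T * ( E -] ptr=7 lookahead=num remaining=[num ) + id $]
Step 15: shift num. Stack=[T * ( E - num] ptr=8 lookahead=) remaining=[) + id $]
Step 16: reduce F->num. Stack=[T * ( E - F] ptr=8 lookahead=) remaining=[) + id $]
Step 17: reduce T->F. Stack=[T * ( E - T] ptr=8 lookahead=) remaining=[) + id $]
Step 18: reduce E->E - T. Stack=[T * ( E] ptr=8 lookahead=) remaining=[) + id $]
Step 19: shift ). Stack=[T * ( E )] ptr=9 lookahead=+ remaining=[+ id $]
Step 20: reduce F->( E ). Stack=[T * F] ptr=9 lookahead=+ remaining=[+ id $]
Step 21: reduce T->T * F. Stack=[T] ptr=9 lookahead=+ remaining=[+ id $]
Step 22: reduce E->T. Stack=[E] ptr=9 lookahead=+ remaining=[+ id $]
Step 23: shift +. Stack=[E +] ptr=10 lookahead=id remaining=[id $]
Step 24: shift id. Stack=[E + id] ptr=11 lookahead=$ remaining=[$]
Step 25: reduce F->id. Stack=[E + F] ptr=11 lookahead=$ remaining=[$]
Step 26: reduce T->F. Stack=[E + T] ptr=11 lookahead=$ remaining=[$]
Step 27: reduce E->E + T. Stack=[E] ptr=11 lookahead=$ remaining=[$]
Step 28: accept. Stack=[E] ptr=11 lookahead=$ remaining=[$]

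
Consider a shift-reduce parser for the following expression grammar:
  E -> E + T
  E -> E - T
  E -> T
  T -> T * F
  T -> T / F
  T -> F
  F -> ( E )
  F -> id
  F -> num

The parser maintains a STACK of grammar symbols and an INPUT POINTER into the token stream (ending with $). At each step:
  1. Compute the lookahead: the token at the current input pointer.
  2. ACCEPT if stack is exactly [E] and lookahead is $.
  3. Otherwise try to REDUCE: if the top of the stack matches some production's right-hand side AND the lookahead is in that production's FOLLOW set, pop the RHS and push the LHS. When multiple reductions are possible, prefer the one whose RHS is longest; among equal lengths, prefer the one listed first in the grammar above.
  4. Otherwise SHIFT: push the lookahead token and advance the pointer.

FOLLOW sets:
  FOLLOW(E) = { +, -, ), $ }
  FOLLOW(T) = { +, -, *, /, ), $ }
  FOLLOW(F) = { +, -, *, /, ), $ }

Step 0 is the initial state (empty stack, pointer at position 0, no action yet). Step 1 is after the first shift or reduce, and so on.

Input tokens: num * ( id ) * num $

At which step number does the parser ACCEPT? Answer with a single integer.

Step 1: shift num. Stack=[num] ptr=1 lookahead=* remaining=[* ( id ) * num $]
Step 2: reduce F->num. Stack=[F] ptr=1 lookahead=* remaining=[* ( id ) * num $]
Step 3: reduce T->F. Stack=[T] ptr=1 lookahead=* remaining=[* ( id ) * num $]
Step 4: shift *. Stack=[T *] ptr=2 lookahead=( remaining=[( id ) * num $]
Step 5: shift (. Stack=[T * (] ptr=3 lookahead=id remaining=[id ) * num $]
Step 6: shift id. Stack=[T * ( id] ptr=4 lookahead=) remaining=[) * num $]
Step 7: reduce F->id. Stack=[T * ( F] ptr=4 lookahead=) remaining=[) * num $]
Step 8: reduce T->F. Stack=[T * ( T] ptr=4 lookahead=) remaining=[) * num $]
Step 9: reduce E->T. Stack=[T * ( E] ptr=4 lookahead=) remaining=[) * num $]
Step 10: shift ). Stack=[T * ( E )] ptr=5 lookahead=* remaining=[* num $]
Step 11: reduce F->( E ). Stack=[T * F] ptr=5 lookahead=* remaining=[* num $]
Step 12: reduce T->T * F. Stack=[T] ptr=5 lookahead=* remaining=[* num $]
Step 13: shift *. Stack=[T *] ptr=6 lookahead=num remaining=[num $]
Step 14: shift num. Stack=[T * num] ptr=7 lookahead=$ remaining=[$]
Step 15: reduce F->num. Stack=[T * F] ptr=7 lookahead=$ remaining=[$]
Step 16: reduce T->T * F. Stack=[T] ptr=7 lookahead=$ remaining=[$]
Step 17: reduce E->T. Stack=[E] ptr=7 lookahead=$ remaining=[$]
Step 18: accept. Stack=[E] ptr=7 lookahead=$ remaining=[$]

Answer: 18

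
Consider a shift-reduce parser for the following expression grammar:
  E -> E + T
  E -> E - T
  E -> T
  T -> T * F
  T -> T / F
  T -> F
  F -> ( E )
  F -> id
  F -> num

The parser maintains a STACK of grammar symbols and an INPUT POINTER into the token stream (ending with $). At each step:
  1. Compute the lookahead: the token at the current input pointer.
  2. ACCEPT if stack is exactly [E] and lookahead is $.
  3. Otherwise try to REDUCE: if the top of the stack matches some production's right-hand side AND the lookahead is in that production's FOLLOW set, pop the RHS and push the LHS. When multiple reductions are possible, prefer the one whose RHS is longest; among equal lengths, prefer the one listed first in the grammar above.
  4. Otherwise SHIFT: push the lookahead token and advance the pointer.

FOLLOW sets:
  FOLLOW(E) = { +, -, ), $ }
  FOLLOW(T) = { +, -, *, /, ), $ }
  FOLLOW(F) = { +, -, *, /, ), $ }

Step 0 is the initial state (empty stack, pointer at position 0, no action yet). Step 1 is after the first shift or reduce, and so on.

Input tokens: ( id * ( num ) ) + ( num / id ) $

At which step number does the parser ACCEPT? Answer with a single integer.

Step 1: shift (. Stack=[(] ptr=1 lookahead=id remaining=[id * ( num ) ) + ( num / id ) $]
Step 2: shift id. Stack=[( id] ptr=2 lookahead=* remaining=[* ( num ) ) + ( num / id ) $]
Step 3: reduce F->id. Stack=[( F] ptr=2 lookahead=* remaining=[* ( num ) ) + ( num / id ) $]
Step 4: reduce T->F. Stack=[( T] ptr=2 lookahead=* remaining=[* ( num ) ) + ( num / id ) $]
Step 5: shift *. Stack=[( T *] ptr=3 lookahead=( remaining=[( num ) ) + ( num / id ) $]
Step 6: shift (. Stack=[( T * (] ptr=4 lookahead=num remaining=[num ) ) + ( num / id ) $]
Step 7: shift num. Stack=[( T * ( num] ptr=5 lookahead=) remaining=[) ) + ( num / id ) $]
Step 8: reduce F->num. Stack=[( T * ( F] ptr=5 lookahead=) remaining=[) ) + ( num / id ) $]
Step 9: reduce T->F. Stack=[( T * ( T] ptr=5 lookahead=) remaining=[) ) + ( num / id ) $]
Step 10: reduce E->T. Stack=[( T * ( E] ptr=5 lookahead=) remaining=[) ) + ( num / id ) $]
Step 11: shift ). Stack=[( T * ( E )] ptr=6 lookahead=) remaining=[) + ( num / id ) $]
Step 12: reduce F->( E ). Stack=[( T * F] ptr=6 lookahead=) remaining=[) + ( num / id ) $]
Step 13: reduce T->T * F. Stack=[( T] ptr=6 lookahead=) remaining=[) + ( num / id ) $]
Step 14: reduce E->T. Stack=[( E] ptr=6 lookahead=) remaining=[) + ( num / id ) $]
Step 15: shift ). Stack=[( E )] ptr=7 lookahead=+ remaining=[+ ( num / id ) $]
Step 16: reduce F->( E ). Stack=[F] ptr=7 lookahead=+ remaining=[+ ( num / id ) $]
Step 17: reduce T->F. Stack=[T] ptr=7 lookahead=+ remaining=[+ ( num / id ) $]
Step 18: reduce E->T. Stack=[E] ptr=7 lookahead=+ remaining=[+ ( num / id ) $]
Step 19: shift +. Stack=[E +] ptr=8 lookahead=( remaining=[( num / id ) $]
Step 20: shift (. Stack=[E + (] ptr=9 lookahead=num remaining=[num / id ) $]
Step 21: shift num. Stack=[E + ( num] ptr=10 lookahead=/ remaining=[/ id ) $]
Step 22: reduce F->num. Stack=[E + ( F] ptr=10 lookahead=/ remaining=[/ id ) $]
Step 23: reduce T->F. Stack=[E + ( T] ptr=10 lookahead=/ remaining=[/ id ) $]
Step 24: shift /. Stack=[E + ( T /] ptr=11 lookahead=id remaining=[id ) $]
Step 25: shift id. Stack=[E + ( T / id] ptr=12 lookahead=) remaining=[) $]
Step 26: reduce F->id. Stack=[E + ( T / F] ptr=12 lookahead=) remaining=[) $]
Step 27: reduce T->T / F. Stack=[E + ( T] ptr=12 lookahead=) remaining=[) $]
Step 28: reduce E->T. Stack=[E + ( E] ptr=12 lookahead=) remaining=[) $]
Step 29: shift ). Stack=[E + ( E )] ptr=13 lookahead=$ remaining=[$]
Step 30: reduce F->( E ). Stack=[E + F] ptr=13 lookahead=$ remaining=[$]
Step 31: reduce T->F. Stack=[E + T] ptr=13 lookahead=$ remaining=[$]
Step 32: reduce E->E + T. Stack=[E] ptr=13 lookahead=$ remaining=[$]
Step 33: accept. Stack=[E] ptr=13 lookahead=$ remaining=[$]

Answer: 33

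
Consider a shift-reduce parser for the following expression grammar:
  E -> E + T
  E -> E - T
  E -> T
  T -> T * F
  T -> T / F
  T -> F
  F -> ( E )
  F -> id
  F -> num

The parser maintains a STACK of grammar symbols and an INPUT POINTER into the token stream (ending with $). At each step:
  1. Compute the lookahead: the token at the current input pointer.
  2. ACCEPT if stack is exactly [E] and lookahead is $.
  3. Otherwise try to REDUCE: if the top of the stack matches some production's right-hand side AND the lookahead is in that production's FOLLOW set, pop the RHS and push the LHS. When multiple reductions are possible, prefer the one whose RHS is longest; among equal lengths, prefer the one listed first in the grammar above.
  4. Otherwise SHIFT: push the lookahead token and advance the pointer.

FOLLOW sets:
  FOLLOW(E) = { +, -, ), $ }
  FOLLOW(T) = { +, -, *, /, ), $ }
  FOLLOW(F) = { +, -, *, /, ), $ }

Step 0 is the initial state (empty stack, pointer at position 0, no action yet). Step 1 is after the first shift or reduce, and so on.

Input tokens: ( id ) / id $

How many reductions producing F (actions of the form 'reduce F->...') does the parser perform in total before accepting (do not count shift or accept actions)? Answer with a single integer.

Step 1: shift (. Stack=[(] ptr=1 lookahead=id remaining=[id ) / id $]
Step 2: shift id. Stack=[( id] ptr=2 lookahead=) remaining=[) / id $]
Step 3: reduce F->id. Stack=[( F] ptr=2 lookahead=) remaining=[) / id $]
Step 4: reduce T->F. Stack=[( T] ptr=2 lookahead=) remaining=[) / id $]
Step 5: reduce E->T. Stack=[( E] ptr=2 lookahead=) remaining=[) / id $]
Step 6: shift ). Stack=[( E )] ptr=3 lookahead=/ remaining=[/ id $]
Step 7: reduce F->( E ). Stack=[F] ptr=3 lookahead=/ remaining=[/ id $]
Step 8: reduce T->F. Stack=[T] ptr=3 lookahead=/ remaining=[/ id $]
Step 9: shift /. Stack=[T /] ptr=4 lookahead=id remaining=[id $]
Step 10: shift id. Stack=[T / id] ptr=5 lookahead=$ remaining=[$]
Step 11: reduce F->id. Stack=[T / F] ptr=5 lookahead=$ remaining=[$]
Step 12: reduce T->T / F. Stack=[T] ptr=5 lookahead=$ remaining=[$]
Step 13: reduce E->T. Stack=[E] ptr=5 lookahead=$ remaining=[$]
Step 14: accept. Stack=[E] ptr=5 lookahead=$ remaining=[$]

Answer: 3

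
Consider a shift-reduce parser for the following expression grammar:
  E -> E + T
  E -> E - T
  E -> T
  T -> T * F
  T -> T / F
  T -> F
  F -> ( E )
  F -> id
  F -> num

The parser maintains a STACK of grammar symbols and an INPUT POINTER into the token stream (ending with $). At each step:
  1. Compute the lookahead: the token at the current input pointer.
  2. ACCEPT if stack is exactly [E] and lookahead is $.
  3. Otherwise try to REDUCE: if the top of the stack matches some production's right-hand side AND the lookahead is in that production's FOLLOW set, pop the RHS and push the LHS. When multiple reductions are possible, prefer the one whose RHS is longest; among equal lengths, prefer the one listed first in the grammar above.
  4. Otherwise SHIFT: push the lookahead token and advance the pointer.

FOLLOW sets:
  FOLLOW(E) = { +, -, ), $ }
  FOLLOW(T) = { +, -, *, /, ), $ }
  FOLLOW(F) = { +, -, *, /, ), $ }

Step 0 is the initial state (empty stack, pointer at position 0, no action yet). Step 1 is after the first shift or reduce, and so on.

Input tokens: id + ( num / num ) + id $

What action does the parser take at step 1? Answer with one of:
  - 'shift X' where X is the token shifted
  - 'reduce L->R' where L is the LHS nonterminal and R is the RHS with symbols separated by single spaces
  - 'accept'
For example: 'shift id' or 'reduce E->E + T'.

Answer: shift id

Derivation:
Step 1: shift id. Stack=[id] ptr=1 lookahead=+ remaining=[+ ( num / num ) + id $]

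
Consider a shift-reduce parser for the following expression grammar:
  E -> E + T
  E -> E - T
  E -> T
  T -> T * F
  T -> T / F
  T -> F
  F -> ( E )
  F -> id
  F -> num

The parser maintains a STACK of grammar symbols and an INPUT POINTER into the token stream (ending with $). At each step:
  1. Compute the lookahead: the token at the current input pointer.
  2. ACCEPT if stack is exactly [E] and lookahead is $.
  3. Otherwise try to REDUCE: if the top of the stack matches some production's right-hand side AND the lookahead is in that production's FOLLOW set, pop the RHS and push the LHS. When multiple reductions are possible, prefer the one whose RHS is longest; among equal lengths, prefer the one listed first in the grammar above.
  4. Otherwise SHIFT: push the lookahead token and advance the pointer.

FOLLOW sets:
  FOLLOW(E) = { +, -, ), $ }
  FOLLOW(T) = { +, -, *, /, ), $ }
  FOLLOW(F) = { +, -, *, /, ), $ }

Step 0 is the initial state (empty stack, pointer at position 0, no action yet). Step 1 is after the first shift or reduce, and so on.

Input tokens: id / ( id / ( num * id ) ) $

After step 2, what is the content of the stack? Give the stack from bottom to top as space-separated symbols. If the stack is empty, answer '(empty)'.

Answer: F

Derivation:
Step 1: shift id. Stack=[id] ptr=1 lookahead=/ remaining=[/ ( id / ( num * id ) ) $]
Step 2: reduce F->id. Stack=[F] ptr=1 lookahead=/ remaining=[/ ( id / ( num * id ) ) $]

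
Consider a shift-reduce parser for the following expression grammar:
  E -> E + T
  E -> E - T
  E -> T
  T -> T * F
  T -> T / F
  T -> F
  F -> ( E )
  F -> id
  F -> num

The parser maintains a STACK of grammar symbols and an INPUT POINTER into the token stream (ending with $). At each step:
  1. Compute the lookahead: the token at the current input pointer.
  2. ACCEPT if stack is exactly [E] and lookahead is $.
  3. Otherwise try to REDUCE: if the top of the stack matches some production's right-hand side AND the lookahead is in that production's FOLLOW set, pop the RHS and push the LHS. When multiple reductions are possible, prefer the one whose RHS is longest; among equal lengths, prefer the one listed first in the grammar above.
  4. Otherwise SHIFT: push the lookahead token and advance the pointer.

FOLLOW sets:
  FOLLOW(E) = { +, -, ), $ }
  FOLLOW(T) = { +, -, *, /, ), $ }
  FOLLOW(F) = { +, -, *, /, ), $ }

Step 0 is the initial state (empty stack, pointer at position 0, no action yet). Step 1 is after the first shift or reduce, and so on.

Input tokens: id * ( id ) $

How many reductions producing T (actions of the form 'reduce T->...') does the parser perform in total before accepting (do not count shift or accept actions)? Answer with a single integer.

Answer: 3

Derivation:
Step 1: shift id. Stack=[id] ptr=1 lookahead=* remaining=[* ( id ) $]
Step 2: reduce F->id. Stack=[F] ptr=1 lookahead=* remaining=[* ( id ) $]
Step 3: reduce T->F. Stack=[T] ptr=1 lookahead=* remaining=[* ( id ) $]
Step 4: shift *. Stack=[T *] ptr=2 lookahead=( remaining=[( id ) $]
Step 5: shift (. Stack=[T * (] ptr=3 lookahead=id remaining=[id ) $]
Step 6: shift id. Stack=[T * ( id] ptr=4 lookahead=) remaining=[) $]
Step 7: reduce F->id. Stack=[T * ( F] ptr=4 lookahead=) remaining=[) $]
Step 8: reduce T->F. Stack=[T * ( T] ptr=4 lookahead=) remaining=[) $]
Step 9: reduce E->T. Stack=[T * ( E] ptr=4 lookahead=) remaining=[) $]
Step 10: shift ). Stack=[T * ( E )] ptr=5 lookahead=$ remaining=[$]
Step 11: reduce F->( E ). Stack=[T * F] ptr=5 lookahead=$ remaining=[$]
Step 12: reduce T->T * F. Stack=[T] ptr=5 lookahead=$ remaining=[$]
Step 13: reduce E->T. Stack=[E] ptr=5 lookahead=$ remaining=[$]
Step 14: accept. Stack=[E] ptr=5 lookahead=$ remaining=[$]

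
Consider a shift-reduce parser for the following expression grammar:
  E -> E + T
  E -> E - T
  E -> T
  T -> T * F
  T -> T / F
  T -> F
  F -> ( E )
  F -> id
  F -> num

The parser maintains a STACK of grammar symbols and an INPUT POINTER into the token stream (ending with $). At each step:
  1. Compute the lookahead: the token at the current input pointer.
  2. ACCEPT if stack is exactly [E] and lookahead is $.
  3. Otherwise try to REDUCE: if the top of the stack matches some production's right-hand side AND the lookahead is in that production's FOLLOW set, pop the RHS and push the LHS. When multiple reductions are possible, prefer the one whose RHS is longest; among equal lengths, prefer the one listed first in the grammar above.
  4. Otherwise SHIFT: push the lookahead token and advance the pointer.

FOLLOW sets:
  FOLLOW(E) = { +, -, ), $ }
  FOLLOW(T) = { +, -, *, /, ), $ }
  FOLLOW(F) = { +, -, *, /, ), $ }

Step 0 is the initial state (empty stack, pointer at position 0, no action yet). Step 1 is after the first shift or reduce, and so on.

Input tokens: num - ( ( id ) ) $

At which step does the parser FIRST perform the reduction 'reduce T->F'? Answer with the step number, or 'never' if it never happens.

Step 1: shift num. Stack=[num] ptr=1 lookahead=- remaining=[- ( ( id ) ) $]
Step 2: reduce F->num. Stack=[F] ptr=1 lookahead=- remaining=[- ( ( id ) ) $]
Step 3: reduce T->F. Stack=[T] ptr=1 lookahead=- remaining=[- ( ( id ) ) $]

Answer: 3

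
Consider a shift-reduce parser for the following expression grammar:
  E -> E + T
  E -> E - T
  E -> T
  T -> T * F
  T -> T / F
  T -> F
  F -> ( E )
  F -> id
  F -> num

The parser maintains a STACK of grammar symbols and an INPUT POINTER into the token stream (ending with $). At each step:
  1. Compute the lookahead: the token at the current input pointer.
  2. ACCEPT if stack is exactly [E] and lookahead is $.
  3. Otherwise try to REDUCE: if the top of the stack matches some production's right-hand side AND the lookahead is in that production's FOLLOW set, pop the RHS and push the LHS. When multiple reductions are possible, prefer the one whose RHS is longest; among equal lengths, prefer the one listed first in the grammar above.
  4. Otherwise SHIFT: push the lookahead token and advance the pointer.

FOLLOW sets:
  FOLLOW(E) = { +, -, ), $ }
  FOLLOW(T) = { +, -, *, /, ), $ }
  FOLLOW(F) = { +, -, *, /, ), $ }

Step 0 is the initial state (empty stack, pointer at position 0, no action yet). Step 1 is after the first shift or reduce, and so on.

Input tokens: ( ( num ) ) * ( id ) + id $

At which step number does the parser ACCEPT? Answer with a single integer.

Step 1: shift (. Stack=[(] ptr=1 lookahead=( remaining=[( num ) ) * ( id ) + id $]
Step 2: shift (. Stack=[( (] ptr=2 lookahead=num remaining=[num ) ) * ( id ) + id $]
Step 3: shift num. Stack=[( ( num] ptr=3 lookahead=) remaining=[) ) * ( id ) + id $]
Step 4: reduce F->num. Stack=[( ( F] ptr=3 lookahead=) remaining=[) ) * ( id ) + id $]
Step 5: reduce T->F. Stack=[( ( T] ptr=3 lookahead=) remaining=[) ) * ( id ) + id $]
Step 6: reduce E->T. Stack=[( ( E] ptr=3 lookahead=) remaining=[) ) * ( id ) + id $]
Step 7: shift ). Stack=[( ( E )] ptr=4 lookahead=) remaining=[) * ( id ) + id $]
Step 8: reduce F->( E ). Stack=[( F] ptr=4 lookahead=) remaining=[) * ( id ) + id $]
Step 9: reduce T->F. Stack=[( T] ptr=4 lookahead=) remaining=[) * ( id ) + id $]
Step 10: reduce E->T. Stack=[( E] ptr=4 lookahead=) remaining=[) * ( id ) + id $]
Step 11: shift ). Stack=[( E )] ptr=5 lookahead=* remaining=[* ( id ) + id $]
Step 12: reduce F->( E ). Stack=[F] ptr=5 lookahead=* remaining=[* ( id ) + id $]
Step 13: reduce T->F. Stack=[T] ptr=5 lookahead=* remaining=[* ( id ) + id $]
Step 14: shift *. Stack=[T *] ptr=6 lookahead=( remaining=[( id ) + id $]
Step 15: shift (. Stack=[T * (] ptr=7 lookahead=id remaining=[id ) + id $]
Step 16: shift id. Stack=[T * ( id] ptr=8 lookahead=) remaining=[) + id $]
Step 17: reduce F->id. Stack=[T * ( F] ptr=8 lookahead=) remaining=[) + id $]
Step 18: reduce T->F. Stack=[T * ( T] ptr=8 lookahead=) remaining=[) + id $]
Step 19: reduce E->T. Stack=[T * ( E] ptr=8 lookahead=) remaining=[) + id $]
Step 20: shift ). Stack=[T * ( E )] ptr=9 lookahead=+ remaining=[+ id $]
Step 21: reduce F->( E ). Stack=[T * F] ptr=9 lookahead=+ remaining=[+ id $]
Step 22: reduce T->T * F. Stack=[T] ptr=9 lookahead=+ remaining=[+ id $]
Step 23: reduce E->T. Stack=[E] ptr=9 lookahead=+ remaining=[+ id $]
Step 24: shift +. Stack=[E +] ptr=10 lookahead=id remaining=[id $]
Step 25: shift id. Stack=[E + id] ptr=11 lookahead=$ remaining=[$]
Step 26: reduce F->id. Stack=[E + F] ptr=11 lookahead=$ remaining=[$]
Step 27: reduce T->F. Stack=[E + T] ptr=11 lookahead=$ remaining=[$]
Step 28: reduce E->E + T. Stack=[E] ptr=11 lookahead=$ remaining=[$]
Step 29: accept. Stack=[E] ptr=11 lookahead=$ remaining=[$]

Answer: 29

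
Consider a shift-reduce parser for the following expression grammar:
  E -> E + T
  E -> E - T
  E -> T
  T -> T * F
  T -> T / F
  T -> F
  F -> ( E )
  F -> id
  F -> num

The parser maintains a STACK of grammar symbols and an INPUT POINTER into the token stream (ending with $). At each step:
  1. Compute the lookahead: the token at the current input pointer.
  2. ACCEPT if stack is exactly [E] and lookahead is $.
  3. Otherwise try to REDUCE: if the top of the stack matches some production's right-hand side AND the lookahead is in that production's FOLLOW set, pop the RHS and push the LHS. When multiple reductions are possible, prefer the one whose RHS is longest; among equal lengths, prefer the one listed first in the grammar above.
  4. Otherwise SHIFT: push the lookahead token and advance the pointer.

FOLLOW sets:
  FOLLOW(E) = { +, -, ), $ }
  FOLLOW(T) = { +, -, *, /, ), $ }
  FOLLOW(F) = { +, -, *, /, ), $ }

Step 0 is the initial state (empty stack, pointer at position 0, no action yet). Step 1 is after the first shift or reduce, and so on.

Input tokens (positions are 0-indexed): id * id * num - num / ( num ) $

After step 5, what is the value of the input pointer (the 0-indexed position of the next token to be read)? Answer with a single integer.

Answer: 3

Derivation:
Step 1: shift id. Stack=[id] ptr=1 lookahead=* remaining=[* id * num - num / ( num ) $]
Step 2: reduce F->id. Stack=[F] ptr=1 lookahead=* remaining=[* id * num - num / ( num ) $]
Step 3: reduce T->F. Stack=[T] ptr=1 lookahead=* remaining=[* id * num - num / ( num ) $]
Step 4: shift *. Stack=[T *] ptr=2 lookahead=id remaining=[id * num - num / ( num ) $]
Step 5: shift id. Stack=[T * id] ptr=3 lookahead=* remaining=[* num - num / ( num ) $]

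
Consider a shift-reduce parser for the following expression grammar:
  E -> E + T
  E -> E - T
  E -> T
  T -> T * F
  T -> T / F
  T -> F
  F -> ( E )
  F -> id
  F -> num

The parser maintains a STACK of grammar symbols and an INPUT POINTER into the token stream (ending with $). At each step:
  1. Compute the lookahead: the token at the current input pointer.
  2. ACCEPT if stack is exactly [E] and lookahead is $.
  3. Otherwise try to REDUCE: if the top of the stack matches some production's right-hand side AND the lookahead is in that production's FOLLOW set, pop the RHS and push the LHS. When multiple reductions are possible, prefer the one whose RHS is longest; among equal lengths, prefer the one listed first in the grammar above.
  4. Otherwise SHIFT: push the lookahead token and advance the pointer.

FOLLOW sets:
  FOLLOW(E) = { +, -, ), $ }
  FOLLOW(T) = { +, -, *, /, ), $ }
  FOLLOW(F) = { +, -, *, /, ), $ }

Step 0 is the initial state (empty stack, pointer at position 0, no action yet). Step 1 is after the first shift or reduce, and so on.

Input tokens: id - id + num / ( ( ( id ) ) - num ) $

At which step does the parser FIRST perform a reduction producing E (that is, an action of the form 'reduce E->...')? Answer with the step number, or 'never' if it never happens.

Answer: 4

Derivation:
Step 1: shift id. Stack=[id] ptr=1 lookahead=- remaining=[- id + num / ( ( ( id ) ) - num ) $]
Step 2: reduce F->id. Stack=[F] ptr=1 lookahead=- remaining=[- id + num / ( ( ( id ) ) - num ) $]
Step 3: reduce T->F. Stack=[T] ptr=1 lookahead=- remaining=[- id + num / ( ( ( id ) ) - num ) $]
Step 4: reduce E->T. Stack=[E] ptr=1 lookahead=- remaining=[- id + num / ( ( ( id ) ) - num ) $]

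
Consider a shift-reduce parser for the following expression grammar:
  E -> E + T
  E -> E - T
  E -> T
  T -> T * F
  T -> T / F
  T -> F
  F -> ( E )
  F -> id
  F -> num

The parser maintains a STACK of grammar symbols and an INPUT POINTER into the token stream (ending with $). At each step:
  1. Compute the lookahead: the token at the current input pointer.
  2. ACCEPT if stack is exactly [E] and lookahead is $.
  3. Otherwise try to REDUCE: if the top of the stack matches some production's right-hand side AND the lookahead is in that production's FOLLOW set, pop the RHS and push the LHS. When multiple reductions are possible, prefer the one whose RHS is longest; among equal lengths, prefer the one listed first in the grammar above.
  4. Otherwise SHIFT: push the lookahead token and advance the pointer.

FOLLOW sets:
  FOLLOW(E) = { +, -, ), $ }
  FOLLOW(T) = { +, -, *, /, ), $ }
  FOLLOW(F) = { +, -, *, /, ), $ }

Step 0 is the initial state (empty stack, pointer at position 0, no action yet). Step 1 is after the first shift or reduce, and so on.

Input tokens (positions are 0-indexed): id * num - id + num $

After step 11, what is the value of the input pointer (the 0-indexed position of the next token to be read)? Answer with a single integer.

Step 1: shift id. Stack=[id] ptr=1 lookahead=* remaining=[* num - id + num $]
Step 2: reduce F->id. Stack=[F] ptr=1 lookahead=* remaining=[* num - id + num $]
Step 3: reduce T->F. Stack=[T] ptr=1 lookahead=* remaining=[* num - id + num $]
Step 4: shift *. Stack=[T *] ptr=2 lookahead=num remaining=[num - id + num $]
Step 5: shift num. Stack=[T * num] ptr=3 lookahead=- remaining=[- id + num $]
Step 6: reduce F->num. Stack=[T * F] ptr=3 lookahead=- remaining=[- id + num $]
Step 7: reduce T->T * F. Stack=[T] ptr=3 lookahead=- remaining=[- id + num $]
Step 8: reduce E->T. Stack=[E] ptr=3 lookahead=- remaining=[- id + num $]
Step 9: shift -. Stack=[E -] ptr=4 lookahead=id remaining=[id + num $]
Step 10: shift id. Stack=[E - id] ptr=5 lookahead=+ remaining=[+ num $]
Step 11: reduce F->id. Stack=[E - F] ptr=5 lookahead=+ remaining=[+ num $]

Answer: 5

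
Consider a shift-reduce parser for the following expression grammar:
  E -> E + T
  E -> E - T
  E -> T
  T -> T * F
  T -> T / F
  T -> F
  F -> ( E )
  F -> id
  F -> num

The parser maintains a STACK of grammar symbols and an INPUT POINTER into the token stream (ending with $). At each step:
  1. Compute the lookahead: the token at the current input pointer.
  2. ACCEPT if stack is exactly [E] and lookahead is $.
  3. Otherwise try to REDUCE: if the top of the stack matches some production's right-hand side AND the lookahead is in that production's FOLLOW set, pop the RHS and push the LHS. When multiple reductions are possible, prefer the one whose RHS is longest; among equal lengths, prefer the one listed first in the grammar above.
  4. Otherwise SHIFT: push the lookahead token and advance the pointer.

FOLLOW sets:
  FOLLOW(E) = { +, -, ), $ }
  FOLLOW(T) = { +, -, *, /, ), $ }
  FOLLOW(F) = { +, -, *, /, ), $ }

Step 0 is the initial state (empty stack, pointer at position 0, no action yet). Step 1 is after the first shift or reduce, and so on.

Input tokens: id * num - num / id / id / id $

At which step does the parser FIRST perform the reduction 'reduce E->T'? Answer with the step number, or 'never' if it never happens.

Answer: 8

Derivation:
Step 1: shift id. Stack=[id] ptr=1 lookahead=* remaining=[* num - num / id / id / id $]
Step 2: reduce F->id. Stack=[F] ptr=1 lookahead=* remaining=[* num - num / id / id / id $]
Step 3: reduce T->F. Stack=[T] ptr=1 lookahead=* remaining=[* num - num / id / id / id $]
Step 4: shift *. Stack=[T *] ptr=2 lookahead=num remaining=[num - num / id / id / id $]
Step 5: shift num. Stack=[T * num] ptr=3 lookahead=- remaining=[- num / id / id / id $]
Step 6: reduce F->num. Stack=[T * F] ptr=3 lookahead=- remaining=[- num / id / id / id $]
Step 7: reduce T->T * F. Stack=[T] ptr=3 lookahead=- remaining=[- num / id / id / id $]
Step 8: reduce E->T. Stack=[E] ptr=3 lookahead=- remaining=[- num / id / id / id $]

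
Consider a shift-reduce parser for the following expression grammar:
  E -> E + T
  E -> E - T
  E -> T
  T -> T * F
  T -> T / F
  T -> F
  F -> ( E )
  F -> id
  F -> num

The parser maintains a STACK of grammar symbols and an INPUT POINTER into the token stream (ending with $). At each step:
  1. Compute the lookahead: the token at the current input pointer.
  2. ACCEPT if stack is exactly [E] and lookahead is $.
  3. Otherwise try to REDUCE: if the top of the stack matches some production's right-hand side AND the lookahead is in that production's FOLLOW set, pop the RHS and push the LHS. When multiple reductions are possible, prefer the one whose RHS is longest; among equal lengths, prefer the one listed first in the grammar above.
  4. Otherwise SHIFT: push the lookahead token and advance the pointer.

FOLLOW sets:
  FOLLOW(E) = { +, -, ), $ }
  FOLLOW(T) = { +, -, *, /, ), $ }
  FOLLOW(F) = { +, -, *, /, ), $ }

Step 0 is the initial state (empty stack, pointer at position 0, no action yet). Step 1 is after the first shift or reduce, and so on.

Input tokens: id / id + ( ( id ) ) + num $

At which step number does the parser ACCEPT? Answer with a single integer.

Step 1: shift id. Stack=[id] ptr=1 lookahead=/ remaining=[/ id + ( ( id ) ) + num $]
Step 2: reduce F->id. Stack=[F] ptr=1 lookahead=/ remaining=[/ id + ( ( id ) ) + num $]
Step 3: reduce T->F. Stack=[T] ptr=1 lookahead=/ remaining=[/ id + ( ( id ) ) + num $]
Step 4: shift /. Stack=[T /] ptr=2 lookahead=id remaining=[id + ( ( id ) ) + num $]
Step 5: shift id. Stack=[T / id] ptr=3 lookahead=+ remaining=[+ ( ( id ) ) + num $]
Step 6: reduce F->id. Stack=[T / F] ptr=3 lookahead=+ remaining=[+ ( ( id ) ) + num $]
Step 7: reduce T->T / F. Stack=[T] ptr=3 lookahead=+ remaining=[+ ( ( id ) ) + num $]
Step 8: reduce E->T. Stack=[E] ptr=3 lookahead=+ remaining=[+ ( ( id ) ) + num $]
Step 9: shift +. Stack=[E +] ptr=4 lookahead=( remaining=[( ( id ) ) + num $]
Step 10: shift (. Stack=[E + (] ptr=5 lookahead=( remaining=[( id ) ) + num $]
Step 11: shift (. Stack=[E + ( (] ptr=6 lookahead=id remaining=[id ) ) + num $]
Step 12: shift id. Stack=[E + ( ( id] ptr=7 lookahead=) remaining=[) ) + num $]
Step 13: reduce F->id. Stack=[E + ( ( F] ptr=7 lookahead=) remaining=[) ) + num $]
Step 14: reduce T->F. Stack=[E + ( ( T] ptr=7 lookahead=) remaining=[) ) + num $]
Step 15: reduce E->T. Stack=[E + ( ( E] ptr=7 lookahead=) remaining=[) ) + num $]
Step 16: shift ). Stack=[E + ( ( E )] ptr=8 lookahead=) remaining=[) + num $]
Step 17: reduce F->( E ). Stack=[E + ( F] ptr=8 lookahead=) remaining=[) + num $]
Step 18: reduce T->F. Stack=[E + ( T] ptr=8 lookahead=) remaining=[) + num $]
Step 19: reduce E->T. Stack=[E + ( E] ptr=8 lookahead=) remaining=[) + num $]
Step 20: shift ). Stack=[E + ( E )] ptr=9 lookahead=+ remaining=[+ num $]
Step 21: reduce F->( E ). Stack=[E + F] ptr=9 lookahead=+ remaining=[+ num $]
Step 22: reduce T->F. Stack=[E + T] ptr=9 lookahead=+ remaining=[+ num $]
Step 23: reduce E->E + T. Stack=[E] ptr=9 lookahead=+ remaining=[+ num $]
Step 24: shift +. Stack=[E +] ptr=10 lookahead=num remaining=[num $]
Step 25: shift num. Stack=[E + num] ptr=11 lookahead=$ remaining=[$]
Step 26: reduce F->num. Stack=[E + F] ptr=11 lookahead=$ remaining=[$]
Step 27: reduce T->F. Stack=[E + T] ptr=11 lookahead=$ remaining=[$]
Step 28: reduce E->E + T. Stack=[E] ptr=11 lookahead=$ remaining=[$]
Step 29: accept. Stack=[E] ptr=11 lookahead=$ remaining=[$]

Answer: 29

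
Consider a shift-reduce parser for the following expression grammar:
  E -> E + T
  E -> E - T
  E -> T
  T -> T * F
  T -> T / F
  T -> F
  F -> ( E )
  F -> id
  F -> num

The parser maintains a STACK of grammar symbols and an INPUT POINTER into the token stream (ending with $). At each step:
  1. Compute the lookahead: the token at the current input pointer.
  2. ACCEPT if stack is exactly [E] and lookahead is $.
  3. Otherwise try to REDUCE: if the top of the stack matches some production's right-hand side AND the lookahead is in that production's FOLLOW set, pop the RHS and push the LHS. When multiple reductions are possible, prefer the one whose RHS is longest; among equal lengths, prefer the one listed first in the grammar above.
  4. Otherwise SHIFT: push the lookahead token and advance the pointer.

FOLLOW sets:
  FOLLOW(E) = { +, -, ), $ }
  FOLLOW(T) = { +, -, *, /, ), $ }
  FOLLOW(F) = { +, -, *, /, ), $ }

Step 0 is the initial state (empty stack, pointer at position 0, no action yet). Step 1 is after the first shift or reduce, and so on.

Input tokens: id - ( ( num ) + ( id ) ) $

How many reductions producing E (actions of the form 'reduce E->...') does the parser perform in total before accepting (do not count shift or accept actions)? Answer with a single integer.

Step 1: shift id. Stack=[id] ptr=1 lookahead=- remaining=[- ( ( num ) + ( id ) ) $]
Step 2: reduce F->id. Stack=[F] ptr=1 lookahead=- remaining=[- ( ( num ) + ( id ) ) $]
Step 3: reduce T->F. Stack=[T] ptr=1 lookahead=- remaining=[- ( ( num ) + ( id ) ) $]
Step 4: reduce E->T. Stack=[E] ptr=1 lookahead=- remaining=[- ( ( num ) + ( id ) ) $]
Step 5: shift -. Stack=[E -] ptr=2 lookahead=( remaining=[( ( num ) + ( id ) ) $]
Step 6: shift (. Stack=[E - (] ptr=3 lookahead=( remaining=[( num ) + ( id ) ) $]
Step 7: shift (. Stack=[E - ( (] ptr=4 lookahead=num remaining=[num ) + ( id ) ) $]
Step 8: shift num. Stack=[E - ( ( num] ptr=5 lookahead=) remaining=[) + ( id ) ) $]
Step 9: reduce F->num. Stack=[E - ( ( F] ptr=5 lookahead=) remaining=[) + ( id ) ) $]
Step 10: reduce T->F. Stack=[E - ( ( T] ptr=5 lookahead=) remaining=[) + ( id ) ) $]
Step 11: reduce E->T. Stack=[E - ( ( E] ptr=5 lookahead=) remaining=[) + ( id ) ) $]
Step 12: shift ). Stack=[E - ( ( E )] ptr=6 lookahead=+ remaining=[+ ( id ) ) $]
Step 13: reduce F->( E ). Stack=[E - ( F] ptr=6 lookahead=+ remaining=[+ ( id ) ) $]
Step 14: reduce T->F. Stack=[E - ( T] ptr=6 lookahead=+ remaining=[+ ( id ) ) $]
Step 15: reduce E->T. Stack=[E - ( E] ptr=6 lookahead=+ remaining=[+ ( id ) ) $]
Step 16: shift +. Stack=[E - ( E +] ptr=7 lookahead=( remaining=[( id ) ) $]
Step 17: shift (. Stack=[E - ( E + (] ptr=8 lookahead=id remaining=[id ) ) $]
Step 18: shift id. Stack=[E - ( E + ( id] ptr=9 lookahead=) remaining=[) ) $]
Step 19: reduce F->id. Stack=[E - ( E + ( F] ptr=9 lookahead=) remaining=[) ) $]
Step 20: reduce T->F. Stack=[E - ( E + ( T] ptr=9 lookahead=) remaining=[) ) $]
Step 21: reduce E->T. Stack=[E - ( E + ( E] ptr=9 lookahead=) remaining=[) ) $]
Step 22: shift ). Stack=[E - ( E + ( E )] ptr=10 lookahead=) remaining=[) $]
Step 23: reduce F->( E ). Stack=[E - ( E + F] ptr=10 lookahead=) remaining=[) $]
Step 24: reduce T->F. Stack=[E - ( E + T] ptr=10 lookahead=) remaining=[) $]
Step 25: reduce E->E + T. Stack=[E - ( E] ptr=10 lookahead=) remaining=[) $]
Step 26: shift ). Stack=[E - ( E )] ptr=11 lookahead=$ remaining=[$]
Step 27: reduce F->( E ). Stack=[E - F] ptr=11 lookahead=$ remaining=[$]
Step 28: reduce T->F. Stack=[E - T] ptr=11 lookahead=$ remaining=[$]
Step 29: reduce E->E - T. Stack=[E] ptr=11 lookahead=$ remaining=[$]
Step 30: accept. Stack=[E] ptr=11 lookahead=$ remaining=[$]

Answer: 6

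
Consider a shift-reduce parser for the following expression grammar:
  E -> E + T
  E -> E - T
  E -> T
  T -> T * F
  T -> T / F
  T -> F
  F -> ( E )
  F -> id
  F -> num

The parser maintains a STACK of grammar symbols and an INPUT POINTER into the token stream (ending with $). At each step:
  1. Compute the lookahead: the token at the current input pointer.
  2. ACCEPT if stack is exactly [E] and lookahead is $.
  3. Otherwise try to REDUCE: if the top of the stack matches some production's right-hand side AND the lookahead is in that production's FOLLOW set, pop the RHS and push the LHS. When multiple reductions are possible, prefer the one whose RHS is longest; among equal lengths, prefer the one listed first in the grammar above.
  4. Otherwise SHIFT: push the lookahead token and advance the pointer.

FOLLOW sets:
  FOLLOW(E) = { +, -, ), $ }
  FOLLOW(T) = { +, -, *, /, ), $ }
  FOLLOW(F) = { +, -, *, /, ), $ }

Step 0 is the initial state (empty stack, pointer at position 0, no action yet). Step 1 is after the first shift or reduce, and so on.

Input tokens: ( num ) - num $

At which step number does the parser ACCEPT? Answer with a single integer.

Step 1: shift (. Stack=[(] ptr=1 lookahead=num remaining=[num ) - num $]
Step 2: shift num. Stack=[( num] ptr=2 lookahead=) remaining=[) - num $]
Step 3: reduce F->num. Stack=[( F] ptr=2 lookahead=) remaining=[) - num $]
Step 4: reduce T->F. Stack=[( T] ptr=2 lookahead=) remaining=[) - num $]
Step 5: reduce E->T. Stack=[( E] ptr=2 lookahead=) remaining=[) - num $]
Step 6: shift ). Stack=[( E )] ptr=3 lookahead=- remaining=[- num $]
Step 7: reduce F->( E ). Stack=[F] ptr=3 lookahead=- remaining=[- num $]
Step 8: reduce T->F. Stack=[T] ptr=3 lookahead=- remaining=[- num $]
Step 9: reduce E->T. Stack=[E] ptr=3 lookahead=- remaining=[- num $]
Step 10: shift -. Stack=[E -] ptr=4 lookahead=num remaining=[num $]
Step 11: shift num. Stack=[E - num] ptr=5 lookahead=$ remaining=[$]
Step 12: reduce F->num. Stack=[E - F] ptr=5 lookahead=$ remaining=[$]
Step 13: reduce T->F. Stack=[E - T] ptr=5 lookahead=$ remaining=[$]
Step 14: reduce E->E - T. Stack=[E] ptr=5 lookahead=$ remaining=[$]
Step 15: accept. Stack=[E] ptr=5 lookahead=$ remaining=[$]

Answer: 15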